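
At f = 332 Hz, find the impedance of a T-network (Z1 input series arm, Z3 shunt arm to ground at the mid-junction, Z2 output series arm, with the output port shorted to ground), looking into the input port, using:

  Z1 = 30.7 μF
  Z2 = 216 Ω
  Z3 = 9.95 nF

Step 1 — Angular frequency: ω = 2π·f = 2π·332 = 2086 rad/s.
Step 2 — Component impedances:
  Z1: Z = 1/(jωC) = -j/(ω·C) = 0 - j15.62 Ω
  Z2: Z = R = 216 Ω
  Z3: Z = 1/(jωC) = -j/(ω·C) = 0 - j4.818e+04 Ω
Step 3 — With the output port shorted to ground, the output series arm Z2 runs from the junction to ground; the shunt arm Z3 also runs from the junction to ground. They appear in parallel: Z3 || Z2 = 216 - j0.9684 Ω.
Step 4 — Series with input arm Z1: Z_in = Z1 + (Z3 || Z2) = 216 - j16.58 Ω = 216.6∠-4.4° Ω.

Z = 216 - j16.58 Ω = 216.6∠-4.4° Ω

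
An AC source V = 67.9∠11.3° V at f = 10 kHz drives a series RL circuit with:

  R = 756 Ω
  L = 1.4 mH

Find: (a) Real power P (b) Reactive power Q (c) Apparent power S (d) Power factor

Step 1 — Angular frequency: ω = 2π·f = 2π·1e+04 = 6.283e+04 rad/s.
Step 2 — Component impedances:
  R: Z = R = 756 Ω
  L: Z = jωL = j·6.283e+04·0.0014 = 0 + j87.96 Ω
Step 3 — Series combination: Z_total = R + L = 756 + j87.96 Ω = 761.1∠6.6° Ω.
Step 4 — Source phasor: V = 67.9∠11.3° V = 66.58 + j13.3 V.
Step 5 — Current: I = V / Z = 0.08892 + j0.007253 A = 0.08921∠4.7° A.
Step 6 — Complex power: S = V·I* = 6.017 + j0.7001 VA.
Step 7 — Real power: P = Re(S) = 6.017 W.
Step 8 — Reactive power: Q = Im(S) = 0.7001 VAR.
Step 9 — Apparent power: |S| = 6.058 VA.
Step 10 — Power factor: PF = P/|S| = 0.9933 (lagging).

(a) P = 6.017 W  (b) Q = 0.7001 VAR  (c) S = 6.058 VA  (d) PF = 0.9933 (lagging)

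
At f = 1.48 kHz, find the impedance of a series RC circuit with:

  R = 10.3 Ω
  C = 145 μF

Step 1 — Angular frequency: ω = 2π·f = 2π·1480 = 9299 rad/s.
Step 2 — Component impedances:
  R: Z = R = 10.3 Ω
  C: Z = 1/(jωC) = -j/(ω·C) = 0 - j0.7416 Ω
Step 3 — Series combination: Z_total = R + C = 10.3 - j0.7416 Ω = 10.33∠-4.1° Ω.

Z = 10.3 - j0.7416 Ω = 10.33∠-4.1° Ω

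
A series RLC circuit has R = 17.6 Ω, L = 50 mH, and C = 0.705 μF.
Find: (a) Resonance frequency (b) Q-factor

Step 1 — Resonance condition Im(Z)=0 gives ω₀ = 1/√(LC).
Step 2 — ω₀ = 1/√(0.05·7.05e-07) = 5326 rad/s.
Step 3 — f₀ = ω₀/(2π) = 847.7 Hz.
Step 4 — Series Q: Q = ω₀L/R = 5326·0.05/17.6 = 15.13.

(a) f₀ = 847.7 Hz  (b) Q = 15.13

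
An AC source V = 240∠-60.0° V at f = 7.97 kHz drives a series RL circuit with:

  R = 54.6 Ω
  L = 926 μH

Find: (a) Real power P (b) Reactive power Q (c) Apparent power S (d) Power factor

Step 1 — Angular frequency: ω = 2π·f = 2π·7970 = 5.008e+04 rad/s.
Step 2 — Component impedances:
  R: Z = R = 54.6 Ω
  L: Z = jωL = j·5.008e+04·0.000926 = 0 + j46.37 Ω
Step 3 — Series combination: Z_total = R + L = 54.6 + j46.37 Ω = 71.63∠40.3° Ω.
Step 4 — Source phasor: V = 240∠-60.0° V = 120 - j207.8 V.
Step 5 — Current: I = V / Z = -0.6014 - j3.296 A = 3.35∠-100.3° A.
Step 6 — Complex power: S = V·I* = 612.9 + j520.5 VA.
Step 7 — Real power: P = Re(S) = 612.9 W.
Step 8 — Reactive power: Q = Im(S) = 520.5 VAR.
Step 9 — Apparent power: |S| = 804.1 VA.
Step 10 — Power factor: PF = P/|S| = 0.7622 (lagging).

(a) P = 612.9 W  (b) Q = 520.5 VAR  (c) S = 804.1 VA  (d) PF = 0.7622 (lagging)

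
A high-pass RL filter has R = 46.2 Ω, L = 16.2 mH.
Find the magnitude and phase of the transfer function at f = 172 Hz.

Step 1 — Angular frequency: ω = 2π·172 = 1081 rad/s.
Step 2 — Transfer function: H(jω) = jωL/(R + jωL).
Step 3 — Numerator jωL = j·17.51; denominator R + jωL = 46.2 + j17.51.
Step 4 — H = 0.1256 + j0.3314.
Step 5 — Magnitude: |H| = 0.3544 (-9.0 dB); phase: φ = 69.2°.

|H| = 0.3544 (-9.0 dB), φ = 69.2°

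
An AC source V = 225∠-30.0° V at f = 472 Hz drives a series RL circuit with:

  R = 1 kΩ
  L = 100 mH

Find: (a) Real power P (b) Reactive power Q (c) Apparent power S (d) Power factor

Step 1 — Angular frequency: ω = 2π·f = 2π·472 = 2966 rad/s.
Step 2 — Component impedances:
  R: Z = R = 1000 Ω
  L: Z = jωL = j·2966·0.1 = 0 + j296.6 Ω
Step 3 — Series combination: Z_total = R + L = 1000 + j296.6 Ω = 1043∠16.5° Ω.
Step 4 — Source phasor: V = 225∠-30.0° V = 194.9 - j112.5 V.
Step 5 — Current: I = V / Z = 0.1484 - j0.1565 A = 0.2157∠-46.5° A.
Step 6 — Complex power: S = V·I* = 46.53 + j13.8 VA.
Step 7 — Real power: P = Re(S) = 46.53 W.
Step 8 — Reactive power: Q = Im(S) = 13.8 VAR.
Step 9 — Apparent power: |S| = 48.54 VA.
Step 10 — Power factor: PF = P/|S| = 0.9587 (lagging).

(a) P = 46.53 W  (b) Q = 13.8 VAR  (c) S = 48.54 VA  (d) PF = 0.9587 (lagging)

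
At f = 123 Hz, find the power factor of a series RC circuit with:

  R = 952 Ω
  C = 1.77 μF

Step 1 — Angular frequency: ω = 2π·f = 2π·123 = 772.8 rad/s.
Step 2 — Component impedances:
  R: Z = R = 952 Ω
  C: Z = 1/(jωC) = -j/(ω·C) = 0 - j731 Ω
Step 3 — Series combination: Z_total = R + C = 952 - j731 Ω = 1200∠-37.5° Ω.
Step 4 — Power factor: PF = cos(φ) = Re(Z)/|Z| = 952/1200.3 = 0.7931.
Step 5 — Type: Im(Z) = -731 ⇒ leading (phase φ = -37.5°).

PF = 0.7931 (leading, φ = -37.5°)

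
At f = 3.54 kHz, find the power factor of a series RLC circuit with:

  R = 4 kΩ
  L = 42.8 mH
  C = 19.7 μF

Step 1 — Angular frequency: ω = 2π·f = 2π·3540 = 2.224e+04 rad/s.
Step 2 — Component impedances:
  R: Z = R = 4000 Ω
  L: Z = jωL = j·2.224e+04·0.0428 = 0 + j952 Ω
  C: Z = 1/(jωC) = -j/(ω·C) = 0 - j2.282 Ω
Step 3 — Series combination: Z_total = R + L + C = 4000 + j949.7 Ω = 4111∠13.4° Ω.
Step 4 — Power factor: PF = cos(φ) = Re(Z)/|Z| = 4000/4111 = 0.973.
Step 5 — Type: Im(Z) = 949.7 ⇒ lagging (phase φ = 13.4°).

PF = 0.973 (lagging, φ = 13.4°)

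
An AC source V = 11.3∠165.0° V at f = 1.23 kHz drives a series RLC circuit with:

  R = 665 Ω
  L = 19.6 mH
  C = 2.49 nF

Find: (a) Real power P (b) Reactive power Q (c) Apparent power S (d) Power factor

Step 1 — Angular frequency: ω = 2π·f = 2π·1230 = 7728 rad/s.
Step 2 — Component impedances:
  R: Z = R = 665 Ω
  L: Z = jωL = j·7728·0.0196 = 0 + j151.5 Ω
  C: Z = 1/(jωC) = -j/(ω·C) = 0 - j5.197e+04 Ω
Step 3 — Series combination: Z_total = R + L + C = 665 - j5.181e+04 Ω = 5.182e+04∠-89.3° Ω.
Step 4 — Source phasor: V = 11.3∠165.0° V = -10.91 + j2.925 V.
Step 5 — Current: I = V / Z = -5.914e-05 - j0.0002099 A = 0.0002181∠-105.7° A.
Step 6 — Complex power: S = V·I* = 3.162e-05 - j0.002464 VA.
Step 7 — Real power: P = Re(S) = 3.162e-05 W.
Step 8 — Reactive power: Q = Im(S) = -0.002464 VAR.
Step 9 — Apparent power: |S| = 0.002464 VA.
Step 10 — Power factor: PF = P/|S| = 0.01283 (leading).

(a) P = 3.162e-05 W  (b) Q = -0.002464 VAR  (c) S = 0.002464 VA  (d) PF = 0.01283 (leading)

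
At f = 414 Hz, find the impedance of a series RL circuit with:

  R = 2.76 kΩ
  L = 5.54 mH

Step 1 — Angular frequency: ω = 2π·f = 2π·414 = 2601 rad/s.
Step 2 — Component impedances:
  R: Z = R = 2760 Ω
  L: Z = jωL = j·2601·0.00554 = 0 + j14.41 Ω
Step 3 — Series combination: Z_total = R + L = 2760 + j14.41 Ω = 2760∠0.3° Ω.

Z = 2760 + j14.41 Ω = 2760∠0.3° Ω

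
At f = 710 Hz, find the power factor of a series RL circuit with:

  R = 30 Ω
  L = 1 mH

Step 1 — Angular frequency: ω = 2π·f = 2π·710 = 4461 rad/s.
Step 2 — Component impedances:
  R: Z = R = 30 Ω
  L: Z = jωL = j·4461·0.001 = 0 + j4.461 Ω
Step 3 — Series combination: Z_total = R + L = 30 + j4.461 Ω = 30.33∠8.5° Ω.
Step 4 — Power factor: PF = cos(φ) = Re(Z)/|Z| = 30/30.33 = 0.9891.
Step 5 — Type: Im(Z) = 4.461 ⇒ lagging (phase φ = 8.5°).

PF = 0.9891 (lagging, φ = 8.5°)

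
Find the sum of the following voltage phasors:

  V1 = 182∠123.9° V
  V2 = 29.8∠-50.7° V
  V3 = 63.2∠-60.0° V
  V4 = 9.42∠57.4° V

Step 1 — Convert each phasor to rectangular form:
  V1 = 182·(cos(123.9°) + j·sin(123.9°)) = -101.5 + j151.1 V
  V2 = 29.8·(cos(-50.7°) + j·sin(-50.7°)) = 18.87 - j23.06 V
  V3 = 63.2·(cos(-60.0°) + j·sin(-60.0°)) = 31.6 - j54.73 V
  V4 = 9.42·(cos(57.4°) + j·sin(57.4°)) = 5.075 + j7.936 V
Step 2 — Sum components: V_total = -45.96 + j81.2 V.
Step 3 — Convert to polar: |V_total| = 93.31 V, ∠V_total = 119.5°.

V_total = 93.31∠119.5° V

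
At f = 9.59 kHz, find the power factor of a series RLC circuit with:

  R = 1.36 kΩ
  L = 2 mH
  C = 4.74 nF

Step 1 — Angular frequency: ω = 2π·f = 2π·9590 = 6.026e+04 rad/s.
Step 2 — Component impedances:
  R: Z = R = 1360 Ω
  L: Z = jωL = j·6.026e+04·0.002 = 0 + j120.5 Ω
  C: Z = 1/(jωC) = -j/(ω·C) = 0 - j3501 Ω
Step 3 — Series combination: Z_total = R + L + C = 1360 - j3381 Ω = 3644∠-68.1° Ω.
Step 4 — Power factor: PF = cos(φ) = Re(Z)/|Z| = 1360/3644 = 0.3732.
Step 5 — Type: Im(Z) = -3381 ⇒ leading (phase φ = -68.1°).

PF = 0.3732 (leading, φ = -68.1°)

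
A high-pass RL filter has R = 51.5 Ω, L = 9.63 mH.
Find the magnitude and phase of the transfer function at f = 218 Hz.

Step 1 — Angular frequency: ω = 2π·218 = 1370 rad/s.
Step 2 — Transfer function: H(jω) = jωL/(R + jωL).
Step 3 — Numerator jωL = j·13.19; denominator R + jωL = 51.5 + j13.19.
Step 4 — H = 0.06156 + j0.2404.
Step 5 — Magnitude: |H| = 0.2481 (-12.1 dB); phase: φ = 75.6°.

|H| = 0.2481 (-12.1 dB), φ = 75.6°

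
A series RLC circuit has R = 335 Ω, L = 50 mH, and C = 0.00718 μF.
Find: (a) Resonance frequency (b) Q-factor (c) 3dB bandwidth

Step 1 — Resonance condition Im(Z)=0 gives ω₀ = 1/√(LC).
Step 2 — ω₀ = 1/√(0.05·7.18e-09) = 5.278e+04 rad/s.
Step 3 — f₀ = ω₀/(2π) = 8400 Hz.
Step 4 — Series Q: Q = ω₀L/R = 5.278e+04·0.05/335 = 7.877.
Step 5 — 3dB bandwidth: Δω = ω₀/Q = 6700 rad/s; BW = Δω/(2π) = 1066 Hz.

(a) f₀ = 8400 Hz  (b) Q = 7.877  (c) BW = 1066 Hz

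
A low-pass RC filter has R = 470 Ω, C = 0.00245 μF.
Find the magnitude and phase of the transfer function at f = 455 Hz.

Step 1 — Angular frequency: ω = 2π·455 = 2859 rad/s.
Step 2 — Transfer function: H(jω) = 1/(1 + jωRC).
Step 3 — Denominator: 1 + jωRC = 1 + j·2859·470·2.45e-09 = 1 + j0.003292.
Step 4 — H = 1 - j0.003292.
Step 5 — Magnitude: |H| = 1 (-0.0 dB); phase: φ = -0.2°.

|H| = 1 (-0.0 dB), φ = -0.2°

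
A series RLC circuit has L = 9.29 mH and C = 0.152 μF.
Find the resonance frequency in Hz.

Step 1 — Resonance condition Im(Z)=0 gives ω₀ = 1/√(LC).
Step 2 — ω₀ = 1/√(0.00929·1.52e-07) = 2.661e+04 rad/s.
Step 3 — f₀ = ω₀/(2π) = 4235 Hz.

f₀ = 4235 Hz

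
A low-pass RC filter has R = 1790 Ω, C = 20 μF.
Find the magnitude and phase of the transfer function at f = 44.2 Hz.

Step 1 — Angular frequency: ω = 2π·44.2 = 277.7 rad/s.
Step 2 — Transfer function: H(jω) = 1/(1 + jωRC).
Step 3 — Denominator: 1 + jωRC = 1 + j·277.7·1790·2e-05 = 1 + j9.942.
Step 4 — H = 0.01002 - j0.09957.
Step 5 — Magnitude: |H| = 0.1001 (-20.0 dB); phase: φ = -84.3°.

|H| = 0.1001 (-20.0 dB), φ = -84.3°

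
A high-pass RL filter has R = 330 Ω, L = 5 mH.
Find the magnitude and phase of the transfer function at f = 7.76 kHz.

Step 1 — Angular frequency: ω = 2π·7760 = 4.876e+04 rad/s.
Step 2 — Transfer function: H(jω) = jωL/(R + jωL).
Step 3 — Numerator jωL = j·243.8; denominator R + jωL = 330 + j243.8.
Step 4 — H = 0.3531 + j0.4779.
Step 5 — Magnitude: |H| = 0.5942 (-4.5 dB); phase: φ = 53.5°.

|H| = 0.5942 (-4.5 dB), φ = 53.5°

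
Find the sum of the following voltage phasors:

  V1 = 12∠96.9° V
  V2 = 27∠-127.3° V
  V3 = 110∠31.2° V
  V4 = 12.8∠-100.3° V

Step 1 — Convert each phasor to rectangular form:
  V1 = 12·(cos(96.9°) + j·sin(96.9°)) = -1.442 + j11.91 V
  V2 = 27·(cos(-127.3°) + j·sin(-127.3°)) = -16.36 - j21.48 V
  V3 = 110·(cos(31.2°) + j·sin(31.2°)) = 94.09 + j56.98 V
  V4 = 12.8·(cos(-100.3°) + j·sin(-100.3°)) = -2.289 - j12.59 V
Step 2 — Sum components: V_total = 74 + j34.82 V.
Step 3 — Convert to polar: |V_total| = 81.78 V, ∠V_total = 25.2°.

V_total = 81.78∠25.2° V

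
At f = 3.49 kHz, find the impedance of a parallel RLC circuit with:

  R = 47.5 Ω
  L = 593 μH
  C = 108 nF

Step 1 — Angular frequency: ω = 2π·f = 2π·3490 = 2.193e+04 rad/s.
Step 2 — Component impedances:
  R: Z = R = 47.5 Ω
  L: Z = jωL = j·2.193e+04·0.000593 = 0 + j13 Ω
  C: Z = 1/(jωC) = -j/(ω·C) = 0 - j422.3 Ω
Step 3 — Parallel combination: 1/Z_total = 1/R + 1/L + 1/C; Z_total = 3.51 + j12.43 Ω = 12.91∠74.2° Ω.

Z = 3.51 + j12.43 Ω = 12.91∠74.2° Ω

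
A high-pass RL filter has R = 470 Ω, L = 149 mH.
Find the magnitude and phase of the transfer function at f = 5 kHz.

Step 1 — Angular frequency: ω = 2π·5000 = 3.142e+04 rad/s.
Step 2 — Transfer function: H(jω) = jωL/(R + jωL).
Step 3 — Numerator jωL = j·4681; denominator R + jωL = 470 + j4681.
Step 4 — H = 0.99 + j0.0994.
Step 5 — Magnitude: |H| = 0.995 (-0.0 dB); phase: φ = 5.7°.

|H| = 0.995 (-0.0 dB), φ = 5.7°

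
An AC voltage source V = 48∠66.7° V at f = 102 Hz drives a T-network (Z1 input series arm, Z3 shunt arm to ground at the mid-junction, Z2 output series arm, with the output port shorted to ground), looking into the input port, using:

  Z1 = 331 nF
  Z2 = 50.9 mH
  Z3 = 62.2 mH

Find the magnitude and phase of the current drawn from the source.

Step 1 — Angular frequency: ω = 2π·f = 2π·102 = 640.9 rad/s.
Step 2 — Component impedances:
  Z1: Z = 1/(jωC) = -j/(ω·C) = 0 - j4714 Ω
  Z2: Z = jωL = j·640.9·0.0509 = 0 + j32.62 Ω
  Z3: Z = jωL = j·640.9·0.0622 = 0 + j39.86 Ω
Step 3 — With the output port shorted to ground, the output series arm Z2 runs from the junction to ground; the shunt arm Z3 also runs from the junction to ground. They appear in parallel: Z3 || Z2 = 0 + j17.94 Ω.
Step 4 — Series with input arm Z1: Z_in = Z1 + (Z3 || Z2) = 0 - j4696 Ω = 4696∠-90.0° Ω.
Step 5 — Source phasor: V = 48∠66.7° V = 18.99 + j44.09 V.
Step 6 — Ohm's law: I = V / Z_total = (18.99 + j44.09) / (0 - j4696) = -0.009388 + j0.004043 A.
Step 7 — Convert to polar: |I| = 0.01022 A, ∠I = 156.7°.

I = 0.01022∠156.7° A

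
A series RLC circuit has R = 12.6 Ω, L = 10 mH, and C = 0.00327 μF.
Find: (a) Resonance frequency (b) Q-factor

Step 1 — Resonance condition Im(Z)=0 gives ω₀ = 1/√(LC).
Step 2 — ω₀ = 1/√(0.01·3.27e-09) = 1.749e+05 rad/s.
Step 3 — f₀ = ω₀/(2π) = 2.783e+04 Hz.
Step 4 — Series Q: Q = ω₀L/R = 1.749e+05·0.01/12.6 = 138.8.

(a) f₀ = 2.783e+04 Hz  (b) Q = 138.8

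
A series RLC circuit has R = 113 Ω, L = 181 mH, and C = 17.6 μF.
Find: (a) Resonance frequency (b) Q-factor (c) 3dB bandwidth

Step 1 — Resonance condition Im(Z)=0 gives ω₀ = 1/√(LC).
Step 2 — ω₀ = 1/√(0.181·1.76e-05) = 560.3 rad/s.
Step 3 — f₀ = ω₀/(2π) = 89.17 Hz.
Step 4 — Series Q: Q = ω₀L/R = 560.3·0.181/113 = 0.8974.
Step 5 — 3dB bandwidth: Δω = ω₀/Q = 624.3 rad/s; BW = Δω/(2π) = 99.36 Hz.

(a) f₀ = 89.17 Hz  (b) Q = 0.8974  (c) BW = 99.36 Hz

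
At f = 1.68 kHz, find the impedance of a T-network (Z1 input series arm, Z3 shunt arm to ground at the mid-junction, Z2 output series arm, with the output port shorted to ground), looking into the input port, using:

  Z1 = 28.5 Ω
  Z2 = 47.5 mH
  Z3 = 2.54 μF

Step 1 — Angular frequency: ω = 2π·f = 2π·1680 = 1.056e+04 rad/s.
Step 2 — Component impedances:
  Z1: Z = R = 28.5 Ω
  Z2: Z = jωL = j·1.056e+04·0.0475 = 0 + j501.4 Ω
  Z3: Z = 1/(jωC) = -j/(ω·C) = 0 - j37.3 Ω
Step 3 — With the output port shorted to ground, the output series arm Z2 runs from the junction to ground; the shunt arm Z3 also runs from the junction to ground. They appear in parallel: Z3 || Z2 = 0 - j40.29 Ω.
Step 4 — Series with input arm Z1: Z_in = Z1 + (Z3 || Z2) = 28.5 - j40.29 Ω = 49.35∠-54.7° Ω.

Z = 28.5 - j40.29 Ω = 49.35∠-54.7° Ω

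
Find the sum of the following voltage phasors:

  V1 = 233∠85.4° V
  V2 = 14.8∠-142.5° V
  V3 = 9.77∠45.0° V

Step 1 — Convert each phasor to rectangular form:
  V1 = 233·(cos(85.4°) + j·sin(85.4°)) = 18.69 + j232.2 V
  V2 = 14.8·(cos(-142.5°) + j·sin(-142.5°)) = -11.74 - j9.01 V
  V3 = 9.77·(cos(45.0°) + j·sin(45.0°)) = 6.908 + j6.908 V
Step 2 — Sum components: V_total = 13.85 + j230.1 V.
Step 3 — Convert to polar: |V_total| = 230.6 V, ∠V_total = 86.6°.

V_total = 230.6∠86.6° V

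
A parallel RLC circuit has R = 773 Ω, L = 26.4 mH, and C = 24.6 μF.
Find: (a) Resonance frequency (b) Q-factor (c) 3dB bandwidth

Step 1 — Resonance: ω₀ = 1/√(LC) = 1/√(0.0264·2.46e-05) = 1241 rad/s.
Step 2 — f₀ = ω₀/(2π) = 197.5 Hz.
Step 3 — Parallel Q: Q = R/(ω₀L) = 773/(1241·0.0264) = 23.6.
Step 4 — Bandwidth: Δω = ω₀/Q = 52.59 rad/s; BW = Δω/(2π) = 8.37 Hz.

(a) f₀ = 197.5 Hz  (b) Q = 23.6  (c) BW = 8.37 Hz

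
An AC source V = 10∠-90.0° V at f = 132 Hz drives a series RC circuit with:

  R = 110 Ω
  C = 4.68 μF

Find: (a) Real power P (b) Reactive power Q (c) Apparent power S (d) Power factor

Step 1 — Angular frequency: ω = 2π·f = 2π·132 = 829.4 rad/s.
Step 2 — Component impedances:
  R: Z = R = 110 Ω
  C: Z = 1/(jωC) = -j/(ω·C) = 0 - j257.6 Ω
Step 3 — Series combination: Z_total = R + C = 110 - j257.6 Ω = 280.1∠-66.9° Ω.
Step 4 — Source phasor: V = 10∠-90.0° V = 0 - j10 V.
Step 5 — Current: I = V / Z = 0.03283 - j0.01402 A = 0.0357∠-23.1° A.
Step 6 — Complex power: S = V·I* = 0.1402 - j0.3283 VA.
Step 7 — Real power: P = Re(S) = 0.1402 W.
Step 8 — Reactive power: Q = Im(S) = -0.3283 VAR.
Step 9 — Apparent power: |S| = 0.357 VA.
Step 10 — Power factor: PF = P/|S| = 0.3927 (leading).

(a) P = 0.1402 W  (b) Q = -0.3283 VAR  (c) S = 0.357 VA  (d) PF = 0.3927 (leading)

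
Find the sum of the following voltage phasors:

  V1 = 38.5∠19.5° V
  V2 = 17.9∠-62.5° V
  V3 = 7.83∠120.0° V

Step 1 — Convert each phasor to rectangular form:
  V1 = 38.5·(cos(19.5°) + j·sin(19.5°)) = 36.29 + j12.85 V
  V2 = 17.9·(cos(-62.5°) + j·sin(-62.5°)) = 8.265 - j15.88 V
  V3 = 7.83·(cos(120.0°) + j·sin(120.0°)) = -3.915 + j6.781 V
Step 2 — Sum components: V_total = 40.64 + j3.755 V.
Step 3 — Convert to polar: |V_total| = 40.82 V, ∠V_total = 5.3°.

V_total = 40.82∠5.3° V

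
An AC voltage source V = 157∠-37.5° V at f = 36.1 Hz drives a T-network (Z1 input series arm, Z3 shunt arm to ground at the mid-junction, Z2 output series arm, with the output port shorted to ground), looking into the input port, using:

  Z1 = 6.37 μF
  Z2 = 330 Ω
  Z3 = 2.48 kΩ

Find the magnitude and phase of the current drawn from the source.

Step 1 — Angular frequency: ω = 2π·f = 2π·36.1 = 226.8 rad/s.
Step 2 — Component impedances:
  Z1: Z = 1/(jωC) = -j/(ω·C) = 0 - j692.1 Ω
  Z2: Z = R = 330 Ω
  Z3: Z = R = 2480 Ω
Step 3 — With the output port shorted to ground, the output series arm Z2 runs from the junction to ground; the shunt arm Z3 also runs from the junction to ground. They appear in parallel: Z3 || Z2 = 291.2 Ω.
Step 4 — Series with input arm Z1: Z_in = Z1 + (Z3 || Z2) = 291.2 - j692.1 Ω = 750.9∠-67.2° Ω.
Step 5 — Source phasor: V = 157∠-37.5° V = 124.6 - j95.58 V.
Step 6 — Ohm's law: I = V / Z_total = (124.6 - j95.58) / (291.2 - j692.1) = 0.1817 + j0.1035 A.
Step 7 — Convert to polar: |I| = 0.2091 A, ∠I = 29.7°.

I = 0.2091∠29.7° A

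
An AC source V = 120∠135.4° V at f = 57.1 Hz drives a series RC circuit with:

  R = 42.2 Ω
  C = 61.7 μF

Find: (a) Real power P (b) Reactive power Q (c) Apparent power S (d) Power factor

Step 1 — Angular frequency: ω = 2π·f = 2π·57.1 = 358.8 rad/s.
Step 2 — Component impedances:
  R: Z = R = 42.2 Ω
  C: Z = 1/(jωC) = -j/(ω·C) = 0 - j45.18 Ω
Step 3 — Series combination: Z_total = R + C = 42.2 - j45.18 Ω = 61.82∠-47.0° Ω.
Step 4 — Source phasor: V = 120∠135.4° V = -85.44 + j84.26 V.
Step 5 — Current: I = V / Z = -1.94 - j0.0796 A = 1.941∠-177.6° A.
Step 6 — Complex power: S = V·I* = 159 - j170.2 VA.
Step 7 — Real power: P = Re(S) = 159 W.
Step 8 — Reactive power: Q = Im(S) = -170.2 VAR.
Step 9 — Apparent power: |S| = 232.9 VA.
Step 10 — Power factor: PF = P/|S| = 0.6826 (leading).

(a) P = 159 W  (b) Q = -170.2 VAR  (c) S = 232.9 VA  (d) PF = 0.6826 (leading)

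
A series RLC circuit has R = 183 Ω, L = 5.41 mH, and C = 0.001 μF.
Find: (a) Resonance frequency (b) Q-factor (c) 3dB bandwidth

Step 1 — Resonance: ω₀ = 1/√(LC) = 1/√(0.00541·1e-09) = 4.299e+05 rad/s.
Step 2 — f₀ = ω₀/(2π) = 6.843e+04 Hz.
Step 3 — Series Q: Q = ω₀L/R = 4.299e+05·0.00541/183 = 12.71.
Step 4 — Bandwidth: Δω = ω₀/Q = 3.383e+04 rad/s; BW = Δω/(2π) = 5384 Hz.

(a) f₀ = 6.843e+04 Hz  (b) Q = 12.71  (c) BW = 5384 Hz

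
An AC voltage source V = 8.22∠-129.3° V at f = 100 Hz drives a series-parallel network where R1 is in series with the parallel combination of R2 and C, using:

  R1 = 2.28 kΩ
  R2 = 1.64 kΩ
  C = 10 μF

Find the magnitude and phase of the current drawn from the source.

Step 1 — Angular frequency: ω = 2π·f = 2π·100 = 628.3 rad/s.
Step 2 — Component impedances:
  R1: Z = R = 2280 Ω
  R2: Z = R = 1640 Ω
  C: Z = 1/(jωC) = -j/(ω·C) = 0 - j159.2 Ω
Step 3 — Parallel branch: R2 || C = 1/(1/R2 + 1/C) = 15.3 - j157.7 Ω.
Step 4 — Series with R1: Z_total = R1 + (R2 || C) = 2295 - j157.7 Ω = 2301∠-3.9° Ω.
Step 5 — Source phasor: V = 8.22∠-129.3° V = -5.206 - j6.361 V.
Step 6 — Ohm's law: I = V / Z_total = (-5.206 - j6.361) / (2295 - j157.7) = -0.002068 - j0.002913 A.
Step 7 — Convert to polar: |I| = 0.003573 A, ∠I = -125.4°.

I = 0.003573∠-125.4° A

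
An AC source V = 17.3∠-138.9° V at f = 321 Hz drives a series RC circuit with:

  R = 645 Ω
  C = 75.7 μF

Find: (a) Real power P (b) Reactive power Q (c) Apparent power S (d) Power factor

Step 1 — Angular frequency: ω = 2π·f = 2π·321 = 2017 rad/s.
Step 2 — Component impedances:
  R: Z = R = 645 Ω
  C: Z = 1/(jωC) = -j/(ω·C) = 0 - j6.55 Ω
Step 3 — Series combination: Z_total = R + C = 645 - j6.55 Ω = 645∠-0.6° Ω.
Step 4 — Source phasor: V = 17.3∠-138.9° V = -13.04 - j11.37 V.
Step 5 — Current: I = V / Z = -0.02003 - j0.01784 A = 0.02682∠-138.3° A.
Step 6 — Complex power: S = V·I* = 0.464 - j0.004711 VA.
Step 7 — Real power: P = Re(S) = 0.464 W.
Step 8 — Reactive power: Q = Im(S) = -0.004711 VAR.
Step 9 — Apparent power: |S| = 0.464 VA.
Step 10 — Power factor: PF = P/|S| = 0.9999 (leading).

(a) P = 0.464 W  (b) Q = -0.004711 VAR  (c) S = 0.464 VA  (d) PF = 0.9999 (leading)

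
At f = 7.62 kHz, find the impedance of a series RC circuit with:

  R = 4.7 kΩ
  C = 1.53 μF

Step 1 — Angular frequency: ω = 2π·f = 2π·7620 = 4.788e+04 rad/s.
Step 2 — Component impedances:
  R: Z = R = 4700 Ω
  C: Z = 1/(jωC) = -j/(ω·C) = 0 - j13.65 Ω
Step 3 — Series combination: Z_total = R + C = 4700 - j13.65 Ω = 4700∠-0.2° Ω.

Z = 4700 - j13.65 Ω = 4700∠-0.2° Ω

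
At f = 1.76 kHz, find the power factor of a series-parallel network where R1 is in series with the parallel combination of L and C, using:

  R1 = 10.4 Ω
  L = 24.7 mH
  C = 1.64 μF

Step 1 — Angular frequency: ω = 2π·f = 2π·1760 = 1.106e+04 rad/s.
Step 2 — Component impedances:
  R1: Z = R = 10.4 Ω
  L: Z = jωL = j·1.106e+04·0.0247 = 0 + j273.1 Ω
  C: Z = 1/(jωC) = -j/(ω·C) = 0 - j55.14 Ω
Step 3 — Parallel branch: L || C = 1/(1/L + 1/C) = 0 - j69.09 Ω.
Step 4 — Series with R1: Z_total = R1 + (L || C) = 10.4 - j69.09 Ω = 69.86∠-81.4° Ω.
Step 5 — Power factor: PF = cos(φ) = Re(Z)/|Z| = 10.4/69.86 = 0.1489.
Step 6 — Type: Im(Z) = -69.09 ⇒ leading (phase φ = -81.4°).

PF = 0.1489 (leading, φ = -81.4°)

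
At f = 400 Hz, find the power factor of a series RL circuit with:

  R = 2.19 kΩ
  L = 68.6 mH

Step 1 — Angular frequency: ω = 2π·f = 2π·400 = 2513 rad/s.
Step 2 — Component impedances:
  R: Z = R = 2190 Ω
  L: Z = jωL = j·2513·0.0686 = 0 + j172.4 Ω
Step 3 — Series combination: Z_total = R + L = 2190 + j172.4 Ω = 2197∠4.5° Ω.
Step 4 — Power factor: PF = cos(φ) = Re(Z)/|Z| = 2190/2196.8 = 0.9969.
Step 5 — Type: Im(Z) = 172.4 ⇒ lagging (phase φ = 4.5°).

PF = 0.9969 (lagging, φ = 4.5°)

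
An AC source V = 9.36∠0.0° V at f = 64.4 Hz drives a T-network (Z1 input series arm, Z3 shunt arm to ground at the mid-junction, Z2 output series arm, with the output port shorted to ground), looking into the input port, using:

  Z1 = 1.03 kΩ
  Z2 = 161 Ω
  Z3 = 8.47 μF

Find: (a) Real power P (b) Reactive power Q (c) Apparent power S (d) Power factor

Step 1 — Angular frequency: ω = 2π·f = 2π·64.4 = 404.6 rad/s.
Step 2 — Component impedances:
  Z1: Z = R = 1030 Ω
  Z2: Z = R = 161 Ω
  Z3: Z = 1/(jωC) = -j/(ω·C) = 0 - j291.8 Ω
Step 3 — With the output port shorted to ground, the output series arm Z2 runs from the junction to ground; the shunt arm Z3 also runs from the junction to ground. They appear in parallel: Z3 || Z2 = 123.4 - j68.1 Ω.
Step 4 — Series with input arm Z1: Z_in = Z1 + (Z3 || Z2) = 1153 - j68.1 Ω = 1155∠-3.4° Ω.
Step 5 — Source phasor: V = 9.36∠0.0° V = 9.36 V.
Step 6 — Current: I = V / Z = 0.008087 + j0.0004775 A = 0.008101∠3.4° A.
Step 7 — Complex power: S = V·I* = 0.07569 - j0.004469 VA.
Step 8 — Real power: P = Re(S) = 0.07569 W.
Step 9 — Reactive power: Q = Im(S) = -0.004469 VAR.
Step 10 — Apparent power: |S| = 0.07582 VA.
Step 11 — Power factor: PF = P/|S| = 0.9983 (leading).

(a) P = 0.07569 W  (b) Q = -0.004469 VAR  (c) S = 0.07582 VA  (d) PF = 0.9983 (leading)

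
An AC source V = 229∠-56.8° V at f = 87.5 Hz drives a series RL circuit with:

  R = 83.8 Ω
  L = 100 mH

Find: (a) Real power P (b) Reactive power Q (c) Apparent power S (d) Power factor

Step 1 — Angular frequency: ω = 2π·f = 2π·87.5 = 549.8 rad/s.
Step 2 — Component impedances:
  R: Z = R = 83.8 Ω
  L: Z = jωL = j·549.8·0.1 = 0 + j54.98 Ω
Step 3 — Series combination: Z_total = R + L = 83.8 + j54.98 Ω = 100.2∠33.3° Ω.
Step 4 — Source phasor: V = 229∠-56.8° V = 125.4 - j191.6 V.
Step 5 — Current: I = V / Z = -0.002684 - j2.285 A = 2.285∠-90.1° A.
Step 6 — Complex power: S = V·I* = 437.5 + j287 VA.
Step 7 — Real power: P = Re(S) = 437.5 W.
Step 8 — Reactive power: Q = Im(S) = 287 VAR.
Step 9 — Apparent power: |S| = 523.2 VA.
Step 10 — Power factor: PF = P/|S| = 0.8361 (lagging).

(a) P = 437.5 W  (b) Q = 287 VAR  (c) S = 523.2 VA  (d) PF = 0.8361 (lagging)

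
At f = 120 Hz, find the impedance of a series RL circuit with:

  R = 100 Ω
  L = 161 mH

Step 1 — Angular frequency: ω = 2π·f = 2π·120 = 754 rad/s.
Step 2 — Component impedances:
  R: Z = R = 100 Ω
  L: Z = jωL = j·754·0.161 = 0 + j121.4 Ω
Step 3 — Series combination: Z_total = R + L = 100 + j121.4 Ω = 157.3∠50.5° Ω.

Z = 100 + j121.4 Ω = 157.3∠50.5° Ω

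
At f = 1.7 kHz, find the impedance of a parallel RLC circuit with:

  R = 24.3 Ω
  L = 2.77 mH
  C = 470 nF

Step 1 — Angular frequency: ω = 2π·f = 2π·1700 = 1.068e+04 rad/s.
Step 2 — Component impedances:
  R: Z = R = 24.3 Ω
  L: Z = jωL = j·1.068e+04·0.00277 = 0 + j29.59 Ω
  C: Z = 1/(jωC) = -j/(ω·C) = 0 - j199.2 Ω
Step 3 — Parallel combination: 1/Z_total = 1/R + 1/L + 1/C; Z_total = 16.32 + j11.41 Ω = 19.91∠35.0° Ω.

Z = 16.32 + j11.41 Ω = 19.91∠35.0° Ω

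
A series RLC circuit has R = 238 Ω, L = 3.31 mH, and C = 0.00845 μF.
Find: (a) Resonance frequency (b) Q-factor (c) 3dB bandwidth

Step 1 — Resonance condition Im(Z)=0 gives ω₀ = 1/√(LC).
Step 2 — ω₀ = 1/√(0.00331·8.45e-09) = 1.891e+05 rad/s.
Step 3 — f₀ = ω₀/(2π) = 3.009e+04 Hz.
Step 4 — Series Q: Q = ω₀L/R = 1.891e+05·0.00331/238 = 2.63.
Step 5 — 3dB bandwidth: Δω = ω₀/Q = 7.19e+04 rad/s; BW = Δω/(2π) = 1.144e+04 Hz.

(a) f₀ = 3.009e+04 Hz  (b) Q = 2.63  (c) BW = 1.144e+04 Hz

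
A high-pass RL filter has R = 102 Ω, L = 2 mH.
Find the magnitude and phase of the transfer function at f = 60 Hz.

Step 1 — Angular frequency: ω = 2π·60 = 377 rad/s.
Step 2 — Transfer function: H(jω) = jωL/(R + jωL).
Step 3 — Numerator jωL = j·0.754; denominator R + jωL = 102 + j0.754.
Step 4 — H = 5.464e-05 + j0.007392.
Step 5 — Magnitude: |H| = 0.007392 (-42.6 dB); phase: φ = 89.6°.

|H| = 0.007392 (-42.6 dB), φ = 89.6°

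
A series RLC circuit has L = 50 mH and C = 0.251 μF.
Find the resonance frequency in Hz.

Step 1 — Resonance condition Im(Z)=0 gives ω₀ = 1/√(LC).
Step 2 — ω₀ = 1/√(0.05·2.51e-07) = 8926 rad/s.
Step 3 — f₀ = ω₀/(2π) = 1421 Hz.

f₀ = 1421 Hz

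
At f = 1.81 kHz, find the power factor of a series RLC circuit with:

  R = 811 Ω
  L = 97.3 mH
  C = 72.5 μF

Step 1 — Angular frequency: ω = 2π·f = 2π·1810 = 1.137e+04 rad/s.
Step 2 — Component impedances:
  R: Z = R = 811 Ω
  L: Z = jωL = j·1.137e+04·0.0973 = 0 + j1107 Ω
  C: Z = 1/(jωC) = -j/(ω·C) = 0 - j1.213 Ω
Step 3 — Series combination: Z_total = R + L + C = 811 + j1105 Ω = 1371∠53.7° Ω.
Step 4 — Power factor: PF = cos(φ) = Re(Z)/|Z| = 811/1370.9 = 0.5916.
Step 5 — Type: Im(Z) = 1105 ⇒ lagging (phase φ = 53.7°).

PF = 0.5916 (lagging, φ = 53.7°)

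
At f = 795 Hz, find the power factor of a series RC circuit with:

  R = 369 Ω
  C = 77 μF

Step 1 — Angular frequency: ω = 2π·f = 2π·795 = 4995 rad/s.
Step 2 — Component impedances:
  R: Z = R = 369 Ω
  C: Z = 1/(jωC) = -j/(ω·C) = 0 - j2.6 Ω
Step 3 — Series combination: Z_total = R + C = 369 - j2.6 Ω = 369∠-0.4° Ω.
Step 4 — Power factor: PF = cos(φ) = Re(Z)/|Z| = 369/369 = 1.
Step 5 — Type: Im(Z) = -2.6 ⇒ leading (phase φ = -0.4°).

PF = 1 (leading, φ = -0.4°)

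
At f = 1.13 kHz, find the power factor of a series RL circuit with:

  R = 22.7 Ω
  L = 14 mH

Step 1 — Angular frequency: ω = 2π·f = 2π·1130 = 7100 rad/s.
Step 2 — Component impedances:
  R: Z = R = 22.7 Ω
  L: Z = jωL = j·7100·0.014 = 0 + j99.4 Ω
Step 3 — Series combination: Z_total = R + L = 22.7 + j99.4 Ω = 102∠77.1° Ω.
Step 4 — Power factor: PF = cos(φ) = Re(Z)/|Z| = 22.7/101.96 = 0.2226.
Step 5 — Type: Im(Z) = 99.4 ⇒ lagging (phase φ = 77.1°).

PF = 0.2226 (lagging, φ = 77.1°)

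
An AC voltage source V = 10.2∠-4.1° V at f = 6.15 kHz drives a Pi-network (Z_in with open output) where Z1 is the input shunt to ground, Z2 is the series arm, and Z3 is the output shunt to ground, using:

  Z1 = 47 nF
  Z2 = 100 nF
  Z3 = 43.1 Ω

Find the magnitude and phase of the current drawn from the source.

Step 1 — Angular frequency: ω = 2π·f = 2π·6150 = 3.864e+04 rad/s.
Step 2 — Component impedances:
  Z1: Z = 1/(jωC) = -j/(ω·C) = 0 - j550.6 Ω
  Z2: Z = 1/(jωC) = -j/(ω·C) = 0 - j258.8 Ω
  Z3: Z = R = 43.1 Ω
Step 3 — With open output, the series arm Z2 and the output shunt Z3 appear in series to ground: Z2 + Z3 = 43.1 - j258.8 Ω.
Step 4 — Parallel with input shunt Z1: Z_in = Z1 || (Z2 + Z3) = 19.89 - j177.1 Ω = 178.2∠-83.6° Ω.
Step 5 — Source phasor: V = 10.2∠-4.1° V = 10.17 - j0.7293 V.
Step 6 — Ohm's law: I = V / Z_total = (10.17 - j0.7293) / (19.89 - j177.1) = 0.01044 + j0.05627 A.
Step 7 — Convert to polar: |I| = 0.05723 A, ∠I = 79.5°.

I = 0.05723∠79.5° A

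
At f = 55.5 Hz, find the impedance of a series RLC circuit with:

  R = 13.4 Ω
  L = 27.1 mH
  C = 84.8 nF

Step 1 — Angular frequency: ω = 2π·f = 2π·55.5 = 348.7 rad/s.
Step 2 — Component impedances:
  R: Z = R = 13.4 Ω
  L: Z = jωL = j·348.7·0.0271 = 0 + j9.45 Ω
  C: Z = 1/(jωC) = -j/(ω·C) = 0 - j3.382e+04 Ω
Step 3 — Series combination: Z_total = R + L + C = 13.4 - j3.381e+04 Ω = 3.381e+04∠-90.0° Ω.

Z = 13.4 - j3.381e+04 Ω = 3.381e+04∠-90.0° Ω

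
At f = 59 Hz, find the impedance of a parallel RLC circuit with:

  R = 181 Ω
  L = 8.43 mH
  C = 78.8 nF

Step 1 — Angular frequency: ω = 2π·f = 2π·59 = 370.7 rad/s.
Step 2 — Component impedances:
  R: Z = R = 181 Ω
  L: Z = jωL = j·370.7·0.00843 = 0 + j3.125 Ω
  C: Z = 1/(jωC) = -j/(ω·C) = 0 - j3.423e+04 Ω
Step 3 — Parallel combination: 1/Z_total = 1/R + 1/L + 1/C; Z_total = 0.05395 + j3.124 Ω = 3.125∠89.0° Ω.

Z = 0.05395 + j3.124 Ω = 3.125∠89.0° Ω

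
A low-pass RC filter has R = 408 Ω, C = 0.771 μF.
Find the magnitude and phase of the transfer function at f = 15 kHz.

Step 1 — Angular frequency: ω = 2π·1.5e+04 = 9.425e+04 rad/s.
Step 2 — Transfer function: H(jω) = 1/(1 + jωRC).
Step 3 — Denominator: 1 + jωRC = 1 + j·9.425e+04·408·7.71e-07 = 1 + j29.65.
Step 4 — H = 0.001136 - j0.03369.
Step 5 — Magnitude: |H| = 0.03371 (-29.4 dB); phase: φ = -88.1°.

|H| = 0.03371 (-29.4 dB), φ = -88.1°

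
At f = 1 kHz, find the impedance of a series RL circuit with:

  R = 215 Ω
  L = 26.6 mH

Step 1 — Angular frequency: ω = 2π·f = 2π·1000 = 6283 rad/s.
Step 2 — Component impedances:
  R: Z = R = 215 Ω
  L: Z = jωL = j·6283·0.0266 = 0 + j167.1 Ω
Step 3 — Series combination: Z_total = R + L = 215 + j167.1 Ω = 272.3∠37.9° Ω.

Z = 215 + j167.1 Ω = 272.3∠37.9° Ω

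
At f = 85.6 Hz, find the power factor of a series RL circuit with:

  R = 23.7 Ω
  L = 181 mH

Step 1 — Angular frequency: ω = 2π·f = 2π·85.6 = 537.8 rad/s.
Step 2 — Component impedances:
  R: Z = R = 23.7 Ω
  L: Z = jωL = j·537.8·0.181 = 0 + j97.35 Ω
Step 3 — Series combination: Z_total = R + L = 23.7 + j97.35 Ω = 100.2∠76.3° Ω.
Step 4 — Power factor: PF = cos(φ) = Re(Z)/|Z| = 23.7/100.2 = 0.2365.
Step 5 — Type: Im(Z) = 97.35 ⇒ lagging (phase φ = 76.3°).

PF = 0.2365 (lagging, φ = 76.3°)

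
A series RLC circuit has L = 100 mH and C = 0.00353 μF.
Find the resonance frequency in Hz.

Step 1 — Resonance condition Im(Z)=0 gives ω₀ = 1/√(LC).
Step 2 — ω₀ = 1/√(0.1·3.53e-09) = 5.322e+04 rad/s.
Step 3 — f₀ = ω₀/(2π) = 8471 Hz.

f₀ = 8471 Hz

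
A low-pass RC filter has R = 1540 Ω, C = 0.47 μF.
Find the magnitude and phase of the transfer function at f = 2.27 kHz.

Step 1 — Angular frequency: ω = 2π·2270 = 1.426e+04 rad/s.
Step 2 — Transfer function: H(jω) = 1/(1 + jωRC).
Step 3 — Denominator: 1 + jωRC = 1 + j·1.426e+04·1540·4.7e-07 = 1 + j10.32.
Step 4 — H = 0.009296 - j0.09597.
Step 5 — Magnitude: |H| = 0.09642 (-20.3 dB); phase: φ = -84.5°.

|H| = 0.09642 (-20.3 dB), φ = -84.5°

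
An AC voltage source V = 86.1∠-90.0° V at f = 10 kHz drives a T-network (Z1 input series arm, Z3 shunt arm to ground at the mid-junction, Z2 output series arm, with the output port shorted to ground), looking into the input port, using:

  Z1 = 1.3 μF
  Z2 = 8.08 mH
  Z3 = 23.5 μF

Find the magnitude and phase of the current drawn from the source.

Step 1 — Angular frequency: ω = 2π·f = 2π·1e+04 = 6.283e+04 rad/s.
Step 2 — Component impedances:
  Z1: Z = 1/(jωC) = -j/(ω·C) = 0 - j12.24 Ω
  Z2: Z = jωL = j·6.283e+04·0.00808 = 0 + j507.7 Ω
  Z3: Z = 1/(jωC) = -j/(ω·C) = 0 - j0.6773 Ω
Step 3 — With the output port shorted to ground, the output series arm Z2 runs from the junction to ground; the shunt arm Z3 also runs from the junction to ground. They appear in parallel: Z3 || Z2 = 0 - j0.6782 Ω.
Step 4 — Series with input arm Z1: Z_in = Z1 + (Z3 || Z2) = 0 - j12.92 Ω = 12.92∠-90.0° Ω.
Step 5 — Source phasor: V = 86.1∠-90.0° V = 0 - j86.1 V.
Step 6 — Ohm's law: I = V / Z_total = (0 - j86.1) / (0 - j12.92) = 6.664 A.
Step 7 — Convert to polar: |I| = 6.664 A, ∠I = 0.0°.

I = 6.664∠0.0° A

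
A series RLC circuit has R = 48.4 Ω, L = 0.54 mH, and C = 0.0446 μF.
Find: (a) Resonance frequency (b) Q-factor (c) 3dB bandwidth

Step 1 — Resonance: ω₀ = 1/√(LC) = 1/√(0.00054·4.46e-08) = 2.038e+05 rad/s.
Step 2 — f₀ = ω₀/(2π) = 3.243e+04 Hz.
Step 3 — Series Q: Q = ω₀L/R = 2.038e+05·0.00054/48.4 = 2.273.
Step 4 — Bandwidth: Δω = ω₀/Q = 8.963e+04 rad/s; BW = Δω/(2π) = 1.426e+04 Hz.

(a) f₀ = 3.243e+04 Hz  (b) Q = 2.273  (c) BW = 1.426e+04 Hz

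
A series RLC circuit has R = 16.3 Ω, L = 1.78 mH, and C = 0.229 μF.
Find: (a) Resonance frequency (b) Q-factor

Step 1 — Resonance condition Im(Z)=0 gives ω₀ = 1/√(LC).
Step 2 — ω₀ = 1/√(0.00178·2.29e-07) = 4.953e+04 rad/s.
Step 3 — f₀ = ω₀/(2π) = 7883 Hz.
Step 4 — Series Q: Q = ω₀L/R = 4.953e+04·0.00178/16.3 = 5.409.

(a) f₀ = 7883 Hz  (b) Q = 5.409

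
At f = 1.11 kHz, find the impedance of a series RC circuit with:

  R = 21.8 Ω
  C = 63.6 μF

Step 1 — Angular frequency: ω = 2π·f = 2π·1110 = 6974 rad/s.
Step 2 — Component impedances:
  R: Z = R = 21.8 Ω
  C: Z = 1/(jωC) = -j/(ω·C) = 0 - j2.254 Ω
Step 3 — Series combination: Z_total = R + C = 21.8 - j2.254 Ω = 21.92∠-5.9° Ω.

Z = 21.8 - j2.254 Ω = 21.92∠-5.9° Ω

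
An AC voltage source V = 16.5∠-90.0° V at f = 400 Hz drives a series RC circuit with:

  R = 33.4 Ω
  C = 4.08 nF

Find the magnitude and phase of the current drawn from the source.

Step 1 — Angular frequency: ω = 2π·f = 2π·400 = 2513 rad/s.
Step 2 — Component impedances:
  R: Z = R = 33.4 Ω
  C: Z = 1/(jωC) = -j/(ω·C) = 0 - j9.752e+04 Ω
Step 3 — Series combination: Z_total = R + C = 33.4 - j9.752e+04 Ω = 9.752e+04∠-90.0° Ω.
Step 4 — Source phasor: V = 16.5∠-90.0° V = 0 - j16.5 V.
Step 5 — Ohm's law: I = V / Z_total = (0 - j16.5) / (33.4 - j9.752e+04) = 0.0001692 - j5.795e-08 A.
Step 6 — Convert to polar: |I| = 0.0001692 A, ∠I = -0.0°.

I = 0.0001692∠-0.0° A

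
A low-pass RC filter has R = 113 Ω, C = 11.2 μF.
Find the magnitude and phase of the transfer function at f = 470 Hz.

Step 1 — Angular frequency: ω = 2π·470 = 2953 rad/s.
Step 2 — Transfer function: H(jω) = 1/(1 + jωRC).
Step 3 — Denominator: 1 + jωRC = 1 + j·2953·113·1.12e-05 = 1 + j3.737.
Step 4 — H = 0.06681 - j0.2497.
Step 5 — Magnitude: |H| = 0.2585 (-11.8 dB); phase: φ = -75.0°.

|H| = 0.2585 (-11.8 dB), φ = -75.0°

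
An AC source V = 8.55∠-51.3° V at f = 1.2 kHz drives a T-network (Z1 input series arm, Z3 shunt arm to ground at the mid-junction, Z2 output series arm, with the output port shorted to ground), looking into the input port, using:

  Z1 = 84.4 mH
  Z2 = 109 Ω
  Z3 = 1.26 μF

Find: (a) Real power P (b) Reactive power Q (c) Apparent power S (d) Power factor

Step 1 — Angular frequency: ω = 2π·f = 2π·1200 = 7540 rad/s.
Step 2 — Component impedances:
  Z1: Z = jωL = j·7540·0.0844 = 0 + j636.4 Ω
  Z2: Z = R = 109 Ω
  Z3: Z = 1/(jωC) = -j/(ω·C) = 0 - j105.3 Ω
Step 3 — With the output port shorted to ground, the output series arm Z2 runs from the junction to ground; the shunt arm Z3 also runs from the junction to ground. They appear in parallel: Z3 || Z2 = 52.6 - j54.47 Ω.
Step 4 — Series with input arm Z1: Z_in = Z1 + (Z3 || Z2) = 52.6 + j581.9 Ω = 584.3∠84.8° Ω.
Step 5 — Source phasor: V = 8.55∠-51.3° V = 5.346 - j6.673 V.
Step 6 — Current: I = V / Z = -0.01055 - j0.01014 A = 0.01463∠-136.1° A.
Step 7 — Complex power: S = V·I* = 0.01126 + j0.1246 VA.
Step 8 — Real power: P = Re(S) = 0.01126 W.
Step 9 — Reactive power: Q = Im(S) = 0.1246 VAR.
Step 10 — Apparent power: |S| = 0.1251 VA.
Step 11 — Power factor: PF = P/|S| = 0.09002 (lagging).

(a) P = 0.01126 W  (b) Q = 0.1246 VAR  (c) S = 0.1251 VA  (d) PF = 0.09002 (lagging)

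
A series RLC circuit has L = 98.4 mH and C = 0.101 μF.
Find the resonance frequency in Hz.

Step 1 — Resonance condition Im(Z)=0 gives ω₀ = 1/√(LC).
Step 2 — ω₀ = 1/√(0.0984·1.01e-07) = 1.003e+04 rad/s.
Step 3 — f₀ = ω₀/(2π) = 1596 Hz.

f₀ = 1596 Hz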